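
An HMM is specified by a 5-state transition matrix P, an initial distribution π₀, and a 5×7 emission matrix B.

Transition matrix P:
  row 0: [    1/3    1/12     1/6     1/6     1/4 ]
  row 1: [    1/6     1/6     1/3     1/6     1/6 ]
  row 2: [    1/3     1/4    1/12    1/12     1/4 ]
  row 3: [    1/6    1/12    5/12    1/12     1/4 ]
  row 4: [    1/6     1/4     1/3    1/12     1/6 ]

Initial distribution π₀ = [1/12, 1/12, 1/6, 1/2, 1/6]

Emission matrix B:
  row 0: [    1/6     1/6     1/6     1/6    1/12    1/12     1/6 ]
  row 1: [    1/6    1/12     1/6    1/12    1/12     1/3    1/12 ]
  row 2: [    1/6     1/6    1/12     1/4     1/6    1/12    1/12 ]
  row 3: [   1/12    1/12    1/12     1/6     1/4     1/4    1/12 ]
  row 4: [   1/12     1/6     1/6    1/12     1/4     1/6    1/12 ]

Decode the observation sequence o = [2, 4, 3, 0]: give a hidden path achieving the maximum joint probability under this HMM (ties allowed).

t=0: δ = [1.389e-02, 1.389e-02, 1.389e-02, 4.167e-02, 2.778e-02]  (obs o_0=2)
t=1: δ = [5.787e-04, 5.787e-04, 2.894e-03, 8.681e-04, 2.604e-03]  ψ = [3, 4, 3, 3, 3]  (obs o_1=4)
t=2: δ = [1.608e-04, 6.028e-05, 2.170e-04, 4.019e-05, 6.028e-05]  ψ = [2, 2, 4, 2, 2]  (obs o_2=3)
t=3: δ = [1.206e-05, 9.042e-06, 4.465e-06, 2.233e-06, 4.521e-06]  ψ = [2, 2, 0, 0, 2]  (obs o_3=0)
backtrack: best end state = 0; path = [3, 4, 2, 0]

path = [3, 4, 2, 0]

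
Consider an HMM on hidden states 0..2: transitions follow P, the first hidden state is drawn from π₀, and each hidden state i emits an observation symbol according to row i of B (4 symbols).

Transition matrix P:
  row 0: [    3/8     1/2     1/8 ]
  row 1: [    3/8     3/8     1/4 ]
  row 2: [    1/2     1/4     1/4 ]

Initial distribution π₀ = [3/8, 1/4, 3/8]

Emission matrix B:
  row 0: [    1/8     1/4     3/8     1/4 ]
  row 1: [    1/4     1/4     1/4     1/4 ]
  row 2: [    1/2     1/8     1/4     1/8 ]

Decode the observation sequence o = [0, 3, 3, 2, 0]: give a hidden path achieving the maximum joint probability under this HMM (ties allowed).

path = [2, 0, 1, 0, 1]

t=0: δ = [4.688e-02, 6.250e-02, 1.875e-01]  (obs o_0=0)
t=1: δ = [2.344e-02, 1.172e-02, 5.859e-03]  ψ = [2, 2, 2]  (obs o_1=3)
t=2: δ = [2.197e-03, 2.930e-03, 3.662e-04]  ψ = [0, 0, 0]  (obs o_2=3)
t=3: δ = [4.120e-04, 2.747e-04, 1.831e-04]  ψ = [1, 0, 1]  (obs o_3=2)
t=4: δ = [1.931e-05, 5.150e-05, 3.433e-05]  ψ = [0, 0, 1]  (obs o_4=0)
backtrack: best end state = 1; path = [2, 0, 1, 0, 1]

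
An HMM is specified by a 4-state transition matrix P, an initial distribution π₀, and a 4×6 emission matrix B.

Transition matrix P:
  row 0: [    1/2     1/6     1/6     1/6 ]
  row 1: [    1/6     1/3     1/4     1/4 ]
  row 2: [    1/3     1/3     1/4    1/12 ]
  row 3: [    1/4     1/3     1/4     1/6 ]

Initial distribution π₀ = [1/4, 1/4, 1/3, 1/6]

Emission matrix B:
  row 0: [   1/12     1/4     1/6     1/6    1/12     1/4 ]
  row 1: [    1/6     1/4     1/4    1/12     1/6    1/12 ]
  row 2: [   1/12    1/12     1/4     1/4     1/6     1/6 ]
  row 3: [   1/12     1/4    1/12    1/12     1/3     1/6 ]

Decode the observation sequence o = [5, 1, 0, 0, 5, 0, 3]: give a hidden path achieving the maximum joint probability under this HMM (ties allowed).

t=0: δ = [6.250e-02, 2.083e-02, 5.556e-02, 2.778e-02]  (obs o_0=5)
t=1: δ = [7.812e-03, 4.630e-03, 1.157e-03, 2.604e-03]  ψ = [0, 2, 2, 0]  (obs o_1=1)
t=2: δ = [3.255e-04, 2.572e-04, 1.085e-04, 1.085e-04]  ψ = [0, 1, 0, 0]  (obs o_2=0)
t=3: δ = [1.356e-05, 1.429e-05, 5.358e-06, 5.358e-06]  ψ = [0, 1, 1, 1]  (obs o_3=0)
t=4: δ = [1.695e-06, 3.969e-07, 5.954e-07, 5.954e-07]  ψ = [0, 1, 1, 1]  (obs o_4=5)
t=5: δ = [7.064e-08, 4.710e-08, 2.355e-08, 2.355e-08]  ψ = [0, 0, 0, 0]  (obs o_5=0)
t=6: δ = [5.887e-09, 1.308e-09, 2.943e-09, 9.811e-10]  ψ = [0, 1, 0, 0]  (obs o_6=3)
backtrack: best end state = 0; path = [0, 0, 0, 0, 0, 0, 0]

path = [0, 0, 0, 0, 0, 0, 0]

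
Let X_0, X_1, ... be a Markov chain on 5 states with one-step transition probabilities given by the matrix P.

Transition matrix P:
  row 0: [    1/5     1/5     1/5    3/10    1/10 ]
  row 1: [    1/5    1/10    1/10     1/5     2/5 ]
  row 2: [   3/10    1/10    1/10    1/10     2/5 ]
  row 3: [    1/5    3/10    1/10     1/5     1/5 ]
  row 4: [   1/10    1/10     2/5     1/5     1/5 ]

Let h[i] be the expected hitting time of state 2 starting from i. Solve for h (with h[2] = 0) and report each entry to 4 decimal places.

First-step conditioning: h[2] = 0; for i ≠ 2, h[i] = 1 + Σ_k P[i][k]·h[k].
  h[0] = 1 + 1/5·h[0] + 1/5·h[1] + 3/10·h[3] + 1/10·h[4]
  h[1] = 1 + 1/5·h[0] + 1/10·h[1] + 1/5·h[3] + 2/5·h[4]
  h[3] = 1 + 1/5·h[0] + 3/10·h[1] + 1/5·h[3] + 1/5·h[4]
  h[4] = 1 + 1/10·h[0] + 1/10·h[1] + 1/5·h[3] + 1/5·h[4]
Solving the 4×4 linear system over states ≠ 2 gives exactly h = [572/113, 584/113, 0, 613/113, 439/113] (h[2] = 0 is the target).

h = [5.0619, 5.1681, 0.0000, 5.4248, 3.8850]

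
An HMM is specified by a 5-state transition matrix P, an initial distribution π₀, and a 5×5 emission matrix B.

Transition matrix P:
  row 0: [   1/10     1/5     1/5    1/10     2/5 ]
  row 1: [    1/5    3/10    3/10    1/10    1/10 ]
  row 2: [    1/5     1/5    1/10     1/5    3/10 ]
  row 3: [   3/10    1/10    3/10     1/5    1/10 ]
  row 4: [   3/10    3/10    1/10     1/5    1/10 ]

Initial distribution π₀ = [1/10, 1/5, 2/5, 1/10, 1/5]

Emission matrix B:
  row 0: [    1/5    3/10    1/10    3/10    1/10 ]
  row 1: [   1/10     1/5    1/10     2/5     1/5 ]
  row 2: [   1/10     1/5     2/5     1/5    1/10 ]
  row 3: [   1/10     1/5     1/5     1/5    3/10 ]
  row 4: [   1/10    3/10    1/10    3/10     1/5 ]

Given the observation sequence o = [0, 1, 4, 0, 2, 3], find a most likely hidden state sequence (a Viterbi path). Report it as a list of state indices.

t=0: δ = [2.000e-02, 2.000e-02, 4.000e-02, 1.000e-02, 2.000e-02]  (obs o_0=0)
t=1: δ = [2.400e-03, 1.600e-03, 1.200e-03, 1.600e-03, 3.600e-03]  ψ = [2, 2, 1, 2, 2]  (obs o_1=1)
t=2: δ = [1.080e-04, 2.160e-04, 4.800e-05, 2.160e-04, 1.920e-04]  ψ = [4, 4, 0, 4, 0]  (obs o_2=4)
t=3: δ = [1.296e-05, 6.480e-06, 6.480e-06, 4.320e-06, 4.320e-06]  ψ = [3, 1, 1, 3, 0]  (obs o_3=0)
t=4: δ = [1.296e-07, 2.592e-07, 1.037e-06, 2.592e-07, 5.184e-07]  ψ = [0, 0, 0, 0, 0]  (obs o_4=2)
t=5: δ = [6.221e-08, 8.294e-08, 2.074e-08, 4.147e-08, 9.331e-08]  ψ = [2, 2, 2, 2, 2]  (obs o_5=3)
backtrack: best end state = 4; path = [2, 4, 3, 0, 2, 4]

path = [2, 4, 3, 0, 2, 4]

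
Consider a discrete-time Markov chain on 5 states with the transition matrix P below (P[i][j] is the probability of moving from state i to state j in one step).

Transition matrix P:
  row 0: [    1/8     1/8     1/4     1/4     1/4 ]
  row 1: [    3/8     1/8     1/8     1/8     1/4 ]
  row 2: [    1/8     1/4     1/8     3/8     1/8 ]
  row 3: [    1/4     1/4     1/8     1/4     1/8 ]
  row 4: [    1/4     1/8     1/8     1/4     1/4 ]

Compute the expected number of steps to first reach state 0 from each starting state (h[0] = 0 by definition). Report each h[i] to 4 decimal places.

First-step conditioning: h[0] = 0; for i ≠ 0, h[i] = 1 + Σ_k P[i][k]·h[k].
  h[1] = 1 + 1/8·h[1] + 1/8·h[2] + 1/8·h[3] + 1/4·h[4]
  h[2] = 1 + 1/4·h[1] + 1/8·h[2] + 3/8·h[3] + 1/8·h[4]
  h[3] = 1 + 1/4·h[1] + 1/8·h[2] + 1/4·h[3] + 1/8·h[4]
  h[4] = 1 + 1/8·h[1] + 1/8·h[2] + 1/4·h[3] + 1/4·h[4]
Solving the 4×4 linear system over states ≠ 0 gives exactly h = [0, 24/7, 576/133, 512/133, 520/133] (h[0] = 0 is the target).

h = [0.0000, 3.4286, 4.3308, 3.8496, 3.9098]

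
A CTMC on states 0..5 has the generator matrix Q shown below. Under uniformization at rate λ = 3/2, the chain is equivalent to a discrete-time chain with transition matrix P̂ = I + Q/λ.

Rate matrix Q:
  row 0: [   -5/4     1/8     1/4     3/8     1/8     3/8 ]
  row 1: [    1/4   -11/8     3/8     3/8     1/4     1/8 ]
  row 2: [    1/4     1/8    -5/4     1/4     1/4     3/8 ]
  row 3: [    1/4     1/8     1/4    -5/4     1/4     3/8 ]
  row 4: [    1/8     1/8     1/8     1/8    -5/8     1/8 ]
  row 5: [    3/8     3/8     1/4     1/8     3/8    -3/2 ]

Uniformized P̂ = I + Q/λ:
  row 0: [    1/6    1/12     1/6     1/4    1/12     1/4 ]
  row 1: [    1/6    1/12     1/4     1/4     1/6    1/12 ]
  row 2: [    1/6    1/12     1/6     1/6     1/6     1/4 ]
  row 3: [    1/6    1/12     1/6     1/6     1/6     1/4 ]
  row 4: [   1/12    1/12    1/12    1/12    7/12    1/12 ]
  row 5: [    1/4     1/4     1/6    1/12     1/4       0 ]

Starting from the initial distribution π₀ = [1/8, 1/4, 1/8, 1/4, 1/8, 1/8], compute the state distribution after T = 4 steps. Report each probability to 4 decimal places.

t=0: π = [0.1250, 0.2500, 0.1250, 0.2500, 0.1250, 0.1250]
t=1: π = [0.1667, 0.1042, 0.1771, 0.1771, 0.2188, 0.1563]
t=2: π = [0.1615, 0.1094, 0.1571, 0.1580, 0.2569, 0.1571]
t=3: π = [0.1583, 0.1095, 0.1544, 0.1547, 0.2734, 0.1497]
t=4: π = [0.1564, 0.1083, 0.1530, 0.1537, 0.2798, 0.1488]

π = [0.1564, 0.1083, 0.1530, 0.1537, 0.2798, 0.1488]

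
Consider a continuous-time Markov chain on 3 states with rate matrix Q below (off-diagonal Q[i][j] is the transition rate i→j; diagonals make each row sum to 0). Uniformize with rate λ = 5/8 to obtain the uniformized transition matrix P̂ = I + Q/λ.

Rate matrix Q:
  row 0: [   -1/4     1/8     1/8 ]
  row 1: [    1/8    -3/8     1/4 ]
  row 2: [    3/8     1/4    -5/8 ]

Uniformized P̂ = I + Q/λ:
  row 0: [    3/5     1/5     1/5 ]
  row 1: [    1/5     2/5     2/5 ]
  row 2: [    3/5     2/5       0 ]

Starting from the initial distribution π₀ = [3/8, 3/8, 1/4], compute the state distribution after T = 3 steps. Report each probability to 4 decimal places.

t=0: π = [0.3750, 0.3750, 0.2500]
t=1: π = [0.4500, 0.3250, 0.2250]
t=2: π = [0.4700, 0.3100, 0.2200]
t=3: π = [0.4760, 0.3060, 0.2180]

π = [0.4760, 0.3060, 0.2180]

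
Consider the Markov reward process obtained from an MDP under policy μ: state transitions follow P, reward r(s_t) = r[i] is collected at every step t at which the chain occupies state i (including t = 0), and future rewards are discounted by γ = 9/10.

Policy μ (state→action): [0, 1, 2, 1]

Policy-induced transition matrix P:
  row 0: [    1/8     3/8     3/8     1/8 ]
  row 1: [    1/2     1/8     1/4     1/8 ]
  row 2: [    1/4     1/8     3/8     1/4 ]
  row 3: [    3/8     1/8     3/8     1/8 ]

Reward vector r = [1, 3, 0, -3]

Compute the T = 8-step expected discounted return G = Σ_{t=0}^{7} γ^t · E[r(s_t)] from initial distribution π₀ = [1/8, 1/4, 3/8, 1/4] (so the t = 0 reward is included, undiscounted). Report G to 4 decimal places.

t=0: π = [0.1250, 0.2500, 0.3750, 0.2500], E[r] = 0.1250, γ^t·E[r] = 0.125000, running G = 0.125000
t=1: π = [0.3281, 0.1563, 0.3438, 0.1719], E[r] = 0.2813, γ^t·E[r] = 0.253125, running G = 0.378125
t=2: π = [0.2695, 0.2070, 0.3555, 0.1680], E[r] = 0.3867, γ^t·E[r] = 0.313242, running G = 0.691367
t=3: π = [0.2891, 0.1924, 0.3491, 0.1694], E[r] = 0.3579, γ^t·E[r] = 0.260917, running G = 0.952284
t=4: π = [0.2831, 0.1973, 0.3510, 0.1686], E[r] = 0.3690, γ^t·E[r] = 0.242113, running G = 1.194397
t=5: π = [0.2850, 0.1958, 0.3503, 0.1689], E[r] = 0.3658, γ^t·E[r] = 0.215974, running G = 1.410370
t=6: π = [0.2844, 0.1963, 0.3505, 0.1688], E[r] = 0.3668, γ^t·E[r] = 0.194935, running G = 1.605305
t=7: π = [0.2846, 0.1961, 0.3505, 0.1688], E[r] = 0.3665, γ^t·E[r] = 0.175288, running G = 1.780593

G = 1.7806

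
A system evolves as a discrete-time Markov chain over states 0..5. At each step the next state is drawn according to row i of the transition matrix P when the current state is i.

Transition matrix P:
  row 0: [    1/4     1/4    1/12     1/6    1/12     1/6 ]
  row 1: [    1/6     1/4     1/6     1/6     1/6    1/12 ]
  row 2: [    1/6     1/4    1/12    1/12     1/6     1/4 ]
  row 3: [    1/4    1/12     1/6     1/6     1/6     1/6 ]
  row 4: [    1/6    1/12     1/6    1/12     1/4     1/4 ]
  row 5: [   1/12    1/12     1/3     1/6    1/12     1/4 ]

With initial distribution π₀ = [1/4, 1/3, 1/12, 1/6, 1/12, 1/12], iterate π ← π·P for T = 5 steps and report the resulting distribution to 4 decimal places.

π = [0.1768, 0.1694, 0.1703, 0.1402, 0.1480, 0.1953]

t=0: π = [0.2500, 0.3333, 0.0833, 0.1667, 0.0833, 0.0833]
t=1: π = [0.1944, 0.1944, 0.1528, 0.1528, 0.1458, 0.1597]
t=2: π = [0.1823, 0.1736, 0.1644, 0.1418, 0.1493, 0.1887]
t=3: π = [0.1780, 0.1700, 0.1692, 0.1405, 0.1482, 0.1941]
t=4: π = [0.1770, 0.1695, 0.1701, 0.1402, 0.1480, 0.1951]
t=5: π = [0.1768, 0.1694, 0.1703, 0.1402, 0.1480, 0.1953]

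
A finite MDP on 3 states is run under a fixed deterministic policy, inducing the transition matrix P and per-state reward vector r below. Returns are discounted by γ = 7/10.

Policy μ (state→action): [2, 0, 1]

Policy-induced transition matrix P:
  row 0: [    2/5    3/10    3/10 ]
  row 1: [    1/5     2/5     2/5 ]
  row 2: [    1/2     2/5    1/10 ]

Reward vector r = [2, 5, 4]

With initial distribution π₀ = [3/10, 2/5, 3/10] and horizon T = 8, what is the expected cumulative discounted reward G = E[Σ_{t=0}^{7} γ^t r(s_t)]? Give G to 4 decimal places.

G = 11.6368

t=0: π = [0.3000, 0.4000, 0.3000], E[r] = 3.8000, γ^t·E[r] = 3.800000, running G = 3.800000
t=1: π = [0.3500, 0.3700, 0.2800], E[r] = 3.6700, γ^t·E[r] = 2.569000, running G = 6.369000
t=2: π = [0.3540, 0.3650, 0.2810], E[r] = 3.6570, γ^t·E[r] = 1.791930, running G = 8.160930
t=3: π = [0.3551, 0.3646, 0.2803], E[r] = 3.6544, γ^t·E[r] = 1.253459, running G = 9.414389
t=4: π = [0.3551, 0.3645, 0.2804], E[r] = 3.6543, γ^t·E[r] = 0.877390, running G = 10.291779
t=5: π = [0.3551, 0.3645, 0.2804], E[r] = 3.6542, γ^t·E[r] = 0.614162, running G = 10.905942
t=6: π = [0.3551, 0.3645, 0.2804], E[r] = 3.6542, γ^t·E[r] = 0.429914, running G = 11.335856
t=7: π = [0.3551, 0.3645, 0.2804], E[r] = 3.6542, γ^t·E[r] = 0.300940, running G = 11.636795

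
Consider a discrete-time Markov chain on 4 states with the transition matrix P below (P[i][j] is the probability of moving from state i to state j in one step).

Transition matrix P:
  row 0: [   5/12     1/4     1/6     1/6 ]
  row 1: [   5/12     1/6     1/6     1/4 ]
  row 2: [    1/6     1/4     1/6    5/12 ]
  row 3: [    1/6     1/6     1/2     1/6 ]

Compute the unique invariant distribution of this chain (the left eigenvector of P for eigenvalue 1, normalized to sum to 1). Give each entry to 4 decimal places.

Balance equations π_j = Σ_i π_i·P[i][j]:
  π_0 = 5/12·π_0 + 5/12·π_1 + 1/6·π_2 + 1/6·π_3
  π_1 = 1/4·π_0 + 1/6·π_1 + 1/4·π_2 + 1/6·π_3
  π_2 = 1/6·π_0 + 1/6·π_1 + 1/6·π_2 + 1/2·π_3
  normalize: π_0 + π_1 + π_2 + π_3 = 1
Solving the linear system gives exactly π = [253/864, 61/288, 215/864, 71/288].

π = [0.2928, 0.2118, 0.2488, 0.2465]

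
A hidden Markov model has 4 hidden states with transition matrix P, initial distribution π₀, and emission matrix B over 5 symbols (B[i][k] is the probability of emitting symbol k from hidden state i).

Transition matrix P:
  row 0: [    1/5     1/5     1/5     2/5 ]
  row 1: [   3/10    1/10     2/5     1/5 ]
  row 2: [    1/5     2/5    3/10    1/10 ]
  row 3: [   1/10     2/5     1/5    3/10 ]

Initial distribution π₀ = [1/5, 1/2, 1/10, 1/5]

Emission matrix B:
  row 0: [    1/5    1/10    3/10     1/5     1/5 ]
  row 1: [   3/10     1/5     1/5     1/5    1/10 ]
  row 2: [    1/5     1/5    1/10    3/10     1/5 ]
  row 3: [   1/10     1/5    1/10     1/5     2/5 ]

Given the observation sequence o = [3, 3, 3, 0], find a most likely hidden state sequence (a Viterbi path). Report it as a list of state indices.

t=0: δ = [4.000e-02, 1.000e-01, 3.000e-02, 4.000e-02]  (obs o_0=3)
t=1: δ = [6.000e-03, 3.200e-03, 1.200e-02, 4.000e-03]  ψ = [1, 3, 1, 1]  (obs o_1=3)
t=2: δ = [4.800e-04, 9.600e-04, 1.080e-03, 4.800e-04]  ψ = [2, 2, 2, 0]  (obs o_2=3)
t=3: δ = [5.760e-05, 1.296e-04, 7.680e-05, 1.920e-05]  ψ = [1, 2, 1, 0]  (obs o_3=0)
backtrack: best end state = 1; path = [1, 2, 2, 1]

path = [1, 2, 2, 1]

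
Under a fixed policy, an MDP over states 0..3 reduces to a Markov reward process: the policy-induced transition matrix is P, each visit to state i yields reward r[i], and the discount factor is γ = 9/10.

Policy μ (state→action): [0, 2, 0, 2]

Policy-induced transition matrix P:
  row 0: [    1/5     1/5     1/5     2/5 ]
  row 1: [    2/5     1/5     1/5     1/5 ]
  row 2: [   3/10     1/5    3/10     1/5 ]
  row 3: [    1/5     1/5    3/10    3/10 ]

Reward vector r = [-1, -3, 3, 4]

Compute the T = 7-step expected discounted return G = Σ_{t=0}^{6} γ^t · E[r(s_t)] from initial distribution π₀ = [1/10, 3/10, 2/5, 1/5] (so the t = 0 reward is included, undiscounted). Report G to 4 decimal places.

G = 5.1402

t=0: π = [0.1000, 0.3000, 0.4000, 0.2000], E[r] = 1.0000, γ^t·E[r] = 1.000000, running G = 1.000000
t=1: π = [0.3000, 0.2000, 0.2600, 0.2400], E[r] = 0.8400, γ^t·E[r] = 0.756000, running G = 1.756000
t=2: π = [0.2660, 0.2000, 0.2500, 0.2840], E[r] = 1.0200, γ^t·E[r] = 0.826200, running G = 2.582200
t=3: π = [0.2650, 0.2000, 0.2534, 0.2816], E[r] = 1.0216, γ^t·E[r] = 0.744746, running G = 3.326946
t=4: π = [0.2653, 0.2000, 0.2535, 0.2812], E[r] = 1.0198, γ^t·E[r] = 0.669091, running G = 3.996037
t=5: π = [0.2654, 0.2000, 0.2535, 0.2812], E[r] = 1.0198, γ^t·E[r] = 0.602172, running G = 4.598209
t=6: π = [0.2653, 0.2000, 0.2535, 0.2812], E[r] = 1.0198, γ^t·E[r] = 0.541965, running G = 5.140174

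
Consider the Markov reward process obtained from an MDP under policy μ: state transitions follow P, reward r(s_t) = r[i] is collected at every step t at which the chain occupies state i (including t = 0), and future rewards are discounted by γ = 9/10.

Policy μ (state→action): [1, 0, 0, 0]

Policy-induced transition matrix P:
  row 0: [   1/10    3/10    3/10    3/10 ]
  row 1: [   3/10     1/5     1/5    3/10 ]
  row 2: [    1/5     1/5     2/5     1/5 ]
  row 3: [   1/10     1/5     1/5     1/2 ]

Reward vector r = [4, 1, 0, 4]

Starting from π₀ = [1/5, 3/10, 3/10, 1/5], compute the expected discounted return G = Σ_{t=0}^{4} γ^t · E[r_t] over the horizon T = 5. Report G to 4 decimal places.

t=0: π = [0.2000, 0.3000, 0.3000, 0.2000], E[r] = 1.9000, γ^t·E[r] = 1.900000, running G = 1.900000
t=1: π = [0.1900, 0.2200, 0.2800, 0.3100], E[r] = 2.2200, γ^t·E[r] = 1.998000, running G = 3.898000
t=2: π = [0.1720, 0.2190, 0.2750, 0.3340], E[r] = 2.2430, γ^t·E[r] = 1.816830, running G = 5.714830
t=3: π = [0.1713, 0.2172, 0.2722, 0.3393], E[r] = 2.2596, γ^t·E[r] = 1.647248, running G = 7.362078
t=4: π = [0.1707, 0.2171, 0.2716, 0.3406], E[r] = 2.2623, γ^t·E[r] = 1.484315, running G = 8.846393

G = 8.8464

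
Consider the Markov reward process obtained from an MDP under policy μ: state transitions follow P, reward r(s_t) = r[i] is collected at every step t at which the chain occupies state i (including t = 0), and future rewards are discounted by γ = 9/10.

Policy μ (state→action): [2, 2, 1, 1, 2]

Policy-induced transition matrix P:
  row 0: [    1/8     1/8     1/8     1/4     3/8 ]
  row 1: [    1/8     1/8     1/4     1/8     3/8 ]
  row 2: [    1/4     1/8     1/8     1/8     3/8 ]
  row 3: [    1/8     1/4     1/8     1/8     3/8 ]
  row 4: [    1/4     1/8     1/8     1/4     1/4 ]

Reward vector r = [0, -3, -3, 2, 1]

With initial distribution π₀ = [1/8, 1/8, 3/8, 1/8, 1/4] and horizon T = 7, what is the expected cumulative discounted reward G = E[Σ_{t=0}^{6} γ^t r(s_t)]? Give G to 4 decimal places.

G = -1.6727

t=0: π = [0.1250, 0.1250, 0.3750, 0.1250, 0.2500], E[r] = -1.0000, γ^t·E[r] = -1.000000, running G = -1.000000
t=1: π = [0.2031, 0.1406, 0.1406, 0.1719, 0.3438], E[r] = -0.1563, γ^t·E[r] = -0.140625, running G = -1.140625
t=2: π = [0.1855, 0.1465, 0.1426, 0.1934, 0.3320], E[r] = -0.1484, γ^t·E[r] = -0.120234, running G = -1.260859
t=3: π = [0.1843, 0.1492, 0.1433, 0.1897, 0.3335], E[r] = -0.1646, γ^t·E[r] = -0.119958, running G = -1.380817
t=4: π = [0.1846, 0.1487, 0.1436, 0.1897, 0.3333], E[r] = -0.1643, γ^t·E[r] = -0.107802, running G = -1.488618
t=5: π = [0.1846, 0.1487, 0.1436, 0.1897, 0.3333], E[r] = -0.1641, γ^t·E[r] = -0.096900, running G = -1.585518
t=6: π = [0.1846, 0.1487, 0.1436, 0.1897, 0.3333], E[r] = -0.1641, γ^t·E[r] = -0.087209, running G = -1.672727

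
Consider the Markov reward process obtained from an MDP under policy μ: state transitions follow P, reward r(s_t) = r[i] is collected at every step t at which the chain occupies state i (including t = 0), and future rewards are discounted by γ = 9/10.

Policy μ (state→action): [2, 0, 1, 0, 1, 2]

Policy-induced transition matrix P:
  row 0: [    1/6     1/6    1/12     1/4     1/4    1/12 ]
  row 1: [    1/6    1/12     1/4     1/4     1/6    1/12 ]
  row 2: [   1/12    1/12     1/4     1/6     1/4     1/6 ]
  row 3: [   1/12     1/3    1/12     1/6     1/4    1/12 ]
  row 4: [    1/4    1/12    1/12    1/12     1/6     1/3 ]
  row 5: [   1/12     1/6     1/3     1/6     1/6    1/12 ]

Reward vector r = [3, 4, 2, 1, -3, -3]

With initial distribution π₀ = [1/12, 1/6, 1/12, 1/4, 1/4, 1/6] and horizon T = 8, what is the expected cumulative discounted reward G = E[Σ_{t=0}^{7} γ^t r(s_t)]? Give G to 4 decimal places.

G = 2.4156

t=0: π = [0.0833, 0.1667, 0.0833, 0.2500, 0.2500, 0.1667], E[r] = 0.0833, γ^t·E[r] = 0.083333, running G = 0.083333
t=1: π = [0.1458, 0.1667, 0.1667, 0.1667, 0.2014, 0.1528], E[r] = 0.5417, γ^t·E[r] = 0.487500, running G = 0.570833
t=2: π = [0.1429, 0.1499, 0.1771, 0.1759, 0.2066, 0.1476], E[r] = 0.4959, γ^t·E[r] = 0.401719, running G = 0.972552
t=3: π = [0.1422, 0.1515, 0.1747, 0.1739, 0.2080, 0.1497], E[r] = 0.4827, γ^t·E[r] = 0.351879, running G = 1.324431
t=4: π = [0.1425, 0.1511, 0.1751, 0.1738, 0.2076, 0.1499], E[r] = 0.4836, γ^t·E[r] = 0.317316, running G = 1.641747
t=5: π = [0.1424, 0.1511, 0.1752, 0.1738, 0.2076, 0.1498], E[r] = 0.4837, γ^t·E[r] = 0.285601, running G = 1.927348
t=6: π = [0.1424, 0.1511, 0.1752, 0.1738, 0.2076, 0.1498], E[r] = 0.4836, γ^t·E[r] = 0.256997, running G = 2.184345
t=7: π = [0.1424, 0.1511, 0.1752, 0.1738, 0.2076, 0.1498], E[r] = 0.4836, γ^t·E[r] = 0.231301, running G = 2.415646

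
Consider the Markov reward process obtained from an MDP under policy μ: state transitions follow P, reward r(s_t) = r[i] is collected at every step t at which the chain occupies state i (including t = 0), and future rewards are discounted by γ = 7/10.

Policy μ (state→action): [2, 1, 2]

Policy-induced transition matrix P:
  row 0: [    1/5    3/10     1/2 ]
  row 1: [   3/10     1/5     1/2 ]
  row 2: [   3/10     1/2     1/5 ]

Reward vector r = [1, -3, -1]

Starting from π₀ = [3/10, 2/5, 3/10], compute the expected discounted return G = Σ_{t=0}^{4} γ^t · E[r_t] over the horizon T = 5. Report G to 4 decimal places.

G = -3.1989

t=0: π = [0.3000, 0.4000, 0.3000], E[r] = -1.2000, γ^t·E[r] = -1.200000, running G = -1.200000
t=1: π = [0.2700, 0.3200, 0.4100], E[r] = -1.1000, γ^t·E[r] = -0.770000, running G = -1.970000
t=2: π = [0.2730, 0.3500, 0.3770], E[r] = -1.1540, γ^t·E[r] = -0.565460, running G = -2.535460
t=3: π = [0.2727, 0.3404, 0.3869], E[r] = -1.1354, γ^t·E[r] = -0.389442, running G = -2.924902
t=4: π = [0.2727, 0.3433, 0.3839], E[r] = -1.1412, γ^t·E[r] = -0.274007, running G = -3.198909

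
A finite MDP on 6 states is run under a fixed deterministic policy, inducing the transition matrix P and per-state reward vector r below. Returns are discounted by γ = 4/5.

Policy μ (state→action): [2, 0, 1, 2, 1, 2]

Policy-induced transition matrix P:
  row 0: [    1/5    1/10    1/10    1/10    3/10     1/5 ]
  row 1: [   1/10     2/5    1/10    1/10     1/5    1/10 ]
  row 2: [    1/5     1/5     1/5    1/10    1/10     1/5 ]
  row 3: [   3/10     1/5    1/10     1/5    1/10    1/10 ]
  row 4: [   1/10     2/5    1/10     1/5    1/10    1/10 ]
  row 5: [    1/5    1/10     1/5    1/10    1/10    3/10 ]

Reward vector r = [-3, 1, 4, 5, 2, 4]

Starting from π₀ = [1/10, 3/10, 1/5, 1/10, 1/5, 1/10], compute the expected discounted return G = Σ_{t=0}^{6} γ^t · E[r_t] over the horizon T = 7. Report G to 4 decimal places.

G = 7.5945

t=0: π = [0.1000, 0.3000, 0.2000, 0.1000, 0.2000, 0.1000], E[r] = 2.1000, γ^t·E[r] = 2.100000, running G = 2.100000
t=1: π = [0.1600, 0.2800, 0.1300, 0.1300, 0.1500, 0.1500], E[r] = 1.8700, γ^t·E[r] = 1.496000, running G = 3.596000
t=2: π = [0.1700, 0.2550, 0.1280, 0.1280, 0.1600, 0.1590], E[r] = 1.8530, γ^t·E[r] = 1.185920, running G = 4.781920
t=3: π = [0.1713, 0.2501, 0.1287, 0.1288, 0.1595, 0.1616], E[r] = 1.8604, γ^t·E[r] = 0.952525, running G = 5.734445
t=4: π = [0.1719, 0.2486, 0.1290, 0.1288, 0.1593, 0.1623], E[r] = 1.8610, γ^t·E[r] = 0.762249, running G = 6.496694
t=5: π = [0.1721, 0.2482, 0.1291, 0.1288, 0.1592, 0.1626], E[r] = 1.8612, γ^t·E[r] = 0.609877, running G = 7.106571
t=6: π = [0.1721, 0.2480, 0.1292, 0.1288, 0.1592, 0.1626], E[r] = 1.8613, γ^t·E[r] = 0.487930, running G = 7.594501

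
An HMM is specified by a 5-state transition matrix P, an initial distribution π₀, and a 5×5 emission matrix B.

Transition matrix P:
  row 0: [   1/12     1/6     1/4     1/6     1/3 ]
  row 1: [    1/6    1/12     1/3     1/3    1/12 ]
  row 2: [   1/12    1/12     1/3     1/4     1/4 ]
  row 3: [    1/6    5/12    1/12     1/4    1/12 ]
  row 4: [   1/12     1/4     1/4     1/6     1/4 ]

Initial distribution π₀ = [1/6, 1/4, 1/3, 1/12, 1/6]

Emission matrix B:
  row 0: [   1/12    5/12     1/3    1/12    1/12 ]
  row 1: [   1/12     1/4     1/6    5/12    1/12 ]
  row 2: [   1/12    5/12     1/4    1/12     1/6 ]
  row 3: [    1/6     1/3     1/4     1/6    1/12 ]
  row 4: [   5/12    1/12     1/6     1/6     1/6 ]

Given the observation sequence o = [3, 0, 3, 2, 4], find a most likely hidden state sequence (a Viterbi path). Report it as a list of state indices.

t=0: δ = [1.389e-02, 1.042e-01, 2.778e-02, 1.389e-02, 2.778e-02]  (obs o_0=3)
t=1: δ = [1.447e-03, 7.234e-04, 2.894e-03, 5.787e-03, 3.617e-03]  ψ = [1, 1, 1, 1, 1]  (obs o_1=0)
t=2: δ = [8.038e-05, 1.005e-03, 8.038e-05, 2.411e-04, 1.507e-04]  ψ = [3, 3, 2, 3, 4]  (obs o_2=3)
t=3: δ = [5.582e-05, 1.674e-05, 8.372e-05, 8.372e-05, 1.395e-05]  ψ = [1, 3, 1, 1, 1]  (obs o_3=2)
t=4: δ = [1.163e-06, 2.907e-06, 4.651e-06, 1.744e-06, 3.489e-06]  ψ = [3, 3, 2, 2, 2]  (obs o_4=4)
backtrack: best end state = 2; path = [1, 3, 1, 2, 2]

path = [1, 3, 1, 2, 2]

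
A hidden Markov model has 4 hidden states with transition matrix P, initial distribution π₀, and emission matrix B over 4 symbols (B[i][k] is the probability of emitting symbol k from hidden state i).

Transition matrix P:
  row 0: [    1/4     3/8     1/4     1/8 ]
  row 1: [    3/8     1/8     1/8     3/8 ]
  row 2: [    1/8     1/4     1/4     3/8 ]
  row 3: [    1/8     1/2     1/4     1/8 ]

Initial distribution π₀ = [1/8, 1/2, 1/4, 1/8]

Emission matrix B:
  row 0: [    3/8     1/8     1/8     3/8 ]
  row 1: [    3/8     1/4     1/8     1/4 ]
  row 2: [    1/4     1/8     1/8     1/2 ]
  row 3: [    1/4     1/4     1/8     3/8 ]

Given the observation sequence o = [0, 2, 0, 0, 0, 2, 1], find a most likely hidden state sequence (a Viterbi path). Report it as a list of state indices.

t=0: δ = [4.688e-02, 1.875e-01, 6.250e-02, 3.125e-02]  (obs o_0=0)
t=1: δ = [8.789e-03, 2.930e-03, 2.930e-03, 8.789e-03]  ψ = [1, 1, 1, 1]  (obs o_1=2)
t=2: δ = [8.240e-04, 1.648e-03, 5.493e-04, 2.747e-04]  ψ = [0, 3, 0, 0]  (obs o_2=0)
t=3: δ = [2.317e-04, 1.159e-04, 5.150e-05, 1.545e-04]  ψ = [1, 0, 0, 1]  (obs o_3=0)
t=4: δ = [2.173e-05, 3.259e-05, 1.448e-05, 1.086e-05]  ψ = [0, 0, 0, 1]  (obs o_4=0)
t=5: δ = [1.528e-06, 1.018e-06, 6.789e-07, 1.528e-06]  ψ = [1, 0, 0, 1]  (obs o_5=2)
t=6: δ = [4.774e-08, 1.910e-07, 4.774e-08, 9.548e-08]  ψ = [0, 3, 0, 1]  (obs o_6=1)
backtrack: best end state = 1; path = [1, 3, 1, 0, 1, 3, 1]

path = [1, 3, 1, 0, 1, 3, 1]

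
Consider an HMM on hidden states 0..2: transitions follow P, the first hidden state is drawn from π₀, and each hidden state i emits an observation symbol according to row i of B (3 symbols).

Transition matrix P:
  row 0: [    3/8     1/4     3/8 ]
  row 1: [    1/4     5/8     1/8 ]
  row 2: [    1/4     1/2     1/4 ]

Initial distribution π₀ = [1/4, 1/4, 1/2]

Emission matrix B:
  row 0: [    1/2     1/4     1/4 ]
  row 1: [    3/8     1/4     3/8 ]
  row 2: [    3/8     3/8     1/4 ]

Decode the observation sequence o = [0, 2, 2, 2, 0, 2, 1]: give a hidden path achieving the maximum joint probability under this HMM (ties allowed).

path = [2, 1, 1, 1, 1, 1, 1]

t=0: δ = [1.250e-01, 9.375e-02, 1.875e-01]  (obs o_0=0)
t=1: δ = [1.172e-02, 3.516e-02, 1.172e-02]  ψ = [0, 2, 0]  (obs o_1=2)
t=2: δ = [2.197e-03, 8.240e-03, 1.099e-03]  ψ = [1, 1, 0]  (obs o_2=2)
t=3: δ = [5.150e-04, 1.931e-03, 2.575e-04]  ψ = [1, 1, 1]  (obs o_3=2)
t=4: δ = [2.414e-04, 4.526e-04, 9.052e-05]  ψ = [1, 1, 1]  (obs o_4=0)
t=5: δ = [2.829e-05, 1.061e-04, 2.263e-05]  ψ = [1, 1, 0]  (obs o_5=2)
t=6: δ = [6.630e-06, 1.658e-05, 4.973e-06]  ψ = [1, 1, 1]  (obs o_6=1)
backtrack: best end state = 1; path = [2, 1, 1, 1, 1, 1, 1]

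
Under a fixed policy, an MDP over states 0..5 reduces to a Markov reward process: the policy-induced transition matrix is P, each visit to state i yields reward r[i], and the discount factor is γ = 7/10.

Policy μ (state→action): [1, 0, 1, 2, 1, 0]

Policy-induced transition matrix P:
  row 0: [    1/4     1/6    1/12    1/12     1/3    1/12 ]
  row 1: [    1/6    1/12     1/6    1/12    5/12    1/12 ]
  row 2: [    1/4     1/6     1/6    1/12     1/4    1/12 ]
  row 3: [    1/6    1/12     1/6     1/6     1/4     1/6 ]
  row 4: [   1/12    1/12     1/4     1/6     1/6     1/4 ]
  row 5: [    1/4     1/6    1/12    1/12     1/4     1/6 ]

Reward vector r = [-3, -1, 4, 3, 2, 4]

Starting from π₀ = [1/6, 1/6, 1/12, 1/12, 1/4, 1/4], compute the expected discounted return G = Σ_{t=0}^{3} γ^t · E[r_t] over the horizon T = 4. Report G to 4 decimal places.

G = 3.5992

t=0: π = [0.1667, 0.1667, 0.0833, 0.0833, 0.2500, 0.2500], E[r] = 1.4167, γ^t·E[r] = 1.416667, running G = 1.416667
t=1: π = [0.1875, 0.1250, 0.1528, 0.1111, 0.2708, 0.1528], E[r] = 1.4097, γ^t·E[r] = 0.986806, running G = 2.403472
t=2: π = [0.1852, 0.1244, 0.1609, 0.1152, 0.2639, 0.1505], E[r] = 1.4387, γ^t·E[r] = 0.704942, running G = 3.108414
t=3: π = [0.1861, 0.1247, 0.1607, 0.1149, 0.2642, 0.1495], E[r] = 1.4308, γ^t·E[r] = 0.490763, running G = 3.599178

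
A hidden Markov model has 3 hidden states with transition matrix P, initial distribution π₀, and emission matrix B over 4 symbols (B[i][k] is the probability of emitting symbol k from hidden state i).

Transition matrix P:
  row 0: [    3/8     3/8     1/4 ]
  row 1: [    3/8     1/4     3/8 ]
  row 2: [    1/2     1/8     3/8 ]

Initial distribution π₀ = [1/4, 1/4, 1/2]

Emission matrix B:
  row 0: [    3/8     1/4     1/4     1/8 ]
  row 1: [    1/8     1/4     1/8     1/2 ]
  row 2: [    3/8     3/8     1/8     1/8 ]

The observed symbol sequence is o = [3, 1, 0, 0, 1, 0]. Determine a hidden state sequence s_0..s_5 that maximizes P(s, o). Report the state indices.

t=0: δ = [3.125e-02, 1.250e-01, 6.250e-02]  (obs o_0=3)
t=1: δ = [1.172e-02, 7.812e-03, 1.758e-02]  ψ = [1, 1, 1]  (obs o_1=1)
t=2: δ = [3.296e-03, 5.493e-04, 2.472e-03]  ψ = [2, 0, 2]  (obs o_2=0)
t=3: δ = [4.635e-04, 1.545e-04, 3.476e-04]  ψ = [0, 0, 2]  (obs o_3=0)
t=4: δ = [4.345e-05, 4.345e-05, 4.888e-05]  ψ = [0, 0, 2]  (obs o_4=1)
t=5: δ = [9.166e-06, 2.037e-06, 6.874e-06]  ψ = [2, 0, 2]  (obs o_5=0)
backtrack: best end state = 0; path = [1, 2, 2, 2, 2, 0]

path = [1, 2, 2, 2, 2, 0]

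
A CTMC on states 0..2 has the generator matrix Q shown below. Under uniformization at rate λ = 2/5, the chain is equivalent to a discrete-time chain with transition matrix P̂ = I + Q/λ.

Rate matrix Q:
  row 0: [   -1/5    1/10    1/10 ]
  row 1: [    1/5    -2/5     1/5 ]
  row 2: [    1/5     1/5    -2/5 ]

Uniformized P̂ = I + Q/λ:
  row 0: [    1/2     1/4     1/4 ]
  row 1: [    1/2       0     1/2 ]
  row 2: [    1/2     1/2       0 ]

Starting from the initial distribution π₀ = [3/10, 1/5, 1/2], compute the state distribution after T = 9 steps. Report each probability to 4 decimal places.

π = [0.5000, 0.2503, 0.2497]

t=0: π = [0.3000, 0.2000, 0.5000]
t=1: π = [0.5000, 0.3250, 0.1750]
t=2: π = [0.5000, 0.2125, 0.2875]
t=3: π = [0.5000, 0.2688, 0.2313]
t=4: π = [0.5000, 0.2406, 0.2594]
t=5: π = [0.5000, 0.2547, 0.2453]
t=6: π = [0.5000, 0.2477, 0.2523]
t=7: π = [0.5000, 0.2512, 0.2488]
t=8: π = [0.5000, 0.2494, 0.2506]
t=9: π = [0.5000, 0.2503, 0.2497]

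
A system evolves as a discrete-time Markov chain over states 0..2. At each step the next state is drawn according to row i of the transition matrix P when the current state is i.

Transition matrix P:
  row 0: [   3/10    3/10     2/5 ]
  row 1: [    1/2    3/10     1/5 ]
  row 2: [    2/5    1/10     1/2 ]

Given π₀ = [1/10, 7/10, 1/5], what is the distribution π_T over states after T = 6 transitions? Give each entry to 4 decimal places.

π = [0.3837, 0.2210, 0.3953]

t=0: π = [0.1000, 0.7000, 0.2000]
t=1: π = [0.4600, 0.2600, 0.2800]
t=2: π = [0.3800, 0.2440, 0.3760]
t=3: π = [0.3864, 0.2248, 0.3888]
t=4: π = [0.3838, 0.2222, 0.3939]
t=5: π = [0.3838, 0.2212, 0.3949]
t=6: π = [0.3837, 0.2210, 0.3953]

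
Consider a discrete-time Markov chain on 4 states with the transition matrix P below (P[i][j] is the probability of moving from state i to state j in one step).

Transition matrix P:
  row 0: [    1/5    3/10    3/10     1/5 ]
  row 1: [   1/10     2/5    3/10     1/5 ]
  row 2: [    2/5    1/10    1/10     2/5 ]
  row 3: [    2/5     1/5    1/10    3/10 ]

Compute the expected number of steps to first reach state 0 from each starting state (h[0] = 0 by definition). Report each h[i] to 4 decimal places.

First-step conditioning: h[0] = 0; for i ≠ 0, h[i] = 1 + Σ_k P[i][k]·h[k].
  h[1] = 1 + 2/5·h[1] + 3/10·h[2] + 1/5·h[3]
  h[2] = 1 + 1/10·h[1] + 1/10·h[2] + 2/5·h[3]
  h[3] = 1 + 1/5·h[1] + 1/10·h[2] + 3/10·h[3]
Solving the 3×3 linear system over states ≠ 0 gives exactly h = [0, 1120/271, 790/271, 820/271] (h[0] = 0 is the target).

h = [0.0000, 4.1328, 2.9151, 3.0258]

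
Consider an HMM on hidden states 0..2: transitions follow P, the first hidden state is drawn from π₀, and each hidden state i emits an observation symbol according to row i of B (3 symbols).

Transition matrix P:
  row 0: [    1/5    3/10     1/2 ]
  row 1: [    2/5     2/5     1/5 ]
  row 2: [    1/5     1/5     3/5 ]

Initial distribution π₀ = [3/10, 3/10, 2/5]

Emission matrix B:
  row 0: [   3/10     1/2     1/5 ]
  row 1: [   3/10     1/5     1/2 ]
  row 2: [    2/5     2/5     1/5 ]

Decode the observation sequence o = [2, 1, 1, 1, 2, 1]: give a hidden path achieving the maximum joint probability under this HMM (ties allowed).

path = [1, 0, 2, 2, 2, 2]

t=0: δ = [6.000e-02, 1.500e-01, 8.000e-02]  (obs o_0=2)
t=1: δ = [3.000e-02, 1.200e-02, 1.920e-02]  ψ = [1, 1, 2]  (obs o_1=1)
t=2: δ = [3.000e-03, 1.800e-03, 6.000e-03]  ψ = [0, 0, 0]  (obs o_2=1)
t=3: δ = [6.000e-04, 2.400e-04, 1.440e-03]  ψ = [2, 2, 2]  (obs o_3=1)
t=4: δ = [5.760e-05, 1.440e-04, 1.728e-04]  ψ = [2, 2, 2]  (obs o_4=2)
t=5: δ = [2.880e-05, 1.152e-05, 4.147e-05]  ψ = [1, 1, 2]  (obs o_5=1)
backtrack: best end state = 2; path = [1, 0, 2, 2, 2, 2]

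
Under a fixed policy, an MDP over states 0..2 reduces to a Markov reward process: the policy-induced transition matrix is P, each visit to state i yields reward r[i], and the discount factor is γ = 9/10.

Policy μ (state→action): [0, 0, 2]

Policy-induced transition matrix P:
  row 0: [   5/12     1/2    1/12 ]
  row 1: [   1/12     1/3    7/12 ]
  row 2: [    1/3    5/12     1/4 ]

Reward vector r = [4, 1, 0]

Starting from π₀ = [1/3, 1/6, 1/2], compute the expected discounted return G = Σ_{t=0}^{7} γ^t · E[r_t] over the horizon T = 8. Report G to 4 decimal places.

t=0: π = [0.3333, 0.1667, 0.5000], E[r] = 1.5000, γ^t·E[r] = 1.500000, running G = 1.500000
t=1: π = [0.3194, 0.4306, 0.2500], E[r] = 1.7083, γ^t·E[r] = 1.537500, running G = 3.037500
t=2: π = [0.2523, 0.4074, 0.3403], E[r] = 1.4167, γ^t·E[r] = 1.147500, running G = 4.185000
t=3: π = [0.2525, 0.4037, 0.3438], E[r] = 1.4138, γ^t·E[r] = 1.030641, running G = 5.215641
t=4: π = [0.2534, 0.4041, 0.3425], E[r] = 1.4178, γ^t·E[r] = 0.930234, running G = 6.145875
t=5: π = [0.2534, 0.4041, 0.3424], E[r] = 1.4179, γ^t·E[r] = 0.837235, running G = 6.983110
t=6: π = [0.2534, 0.4041, 0.3425], E[r] = 1.4178, γ^t·E[r] = 0.753481, running G = 7.736591
t=7: π = [0.2534, 0.4041, 0.3425], E[r] = 1.4178, γ^t·E[r] = 0.678133, running G = 8.414724

G = 8.4147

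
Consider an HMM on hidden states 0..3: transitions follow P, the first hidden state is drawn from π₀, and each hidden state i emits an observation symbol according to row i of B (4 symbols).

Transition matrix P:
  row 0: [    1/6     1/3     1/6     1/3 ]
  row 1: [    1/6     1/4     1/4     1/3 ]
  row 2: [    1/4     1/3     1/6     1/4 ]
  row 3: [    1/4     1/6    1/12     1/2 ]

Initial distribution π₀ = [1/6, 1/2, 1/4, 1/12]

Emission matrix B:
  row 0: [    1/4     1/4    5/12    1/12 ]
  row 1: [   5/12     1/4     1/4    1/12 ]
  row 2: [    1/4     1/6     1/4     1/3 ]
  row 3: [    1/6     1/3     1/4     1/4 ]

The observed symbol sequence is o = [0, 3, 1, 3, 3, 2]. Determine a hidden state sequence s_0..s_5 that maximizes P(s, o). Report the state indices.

t=0: δ = [4.167e-02, 2.083e-01, 6.250e-02, 1.389e-02]  (obs o_0=0)
t=1: δ = [2.894e-03, 4.340e-03, 1.736e-02, 1.736e-02]  ψ = [1, 1, 1, 1]  (obs o_1=3)
t=2: δ = [1.085e-03, 1.447e-03, 4.823e-04, 2.894e-03]  ψ = [2, 2, 2, 3]  (obs o_2=1)
t=3: δ = [6.028e-05, 4.019e-05, 1.206e-04, 3.617e-04]  ψ = [3, 3, 1, 3]  (obs o_3=3)
t=4: δ = [7.535e-06, 5.023e-06, 1.005e-05, 4.521e-05]  ψ = [3, 3, 3, 3]  (obs o_4=3)
t=5: δ = [4.710e-06, 1.884e-06, 9.419e-07, 5.651e-06]  ψ = [3, 3, 3, 3]  (obs o_5=2)
backtrack: best end state = 3; path = [1, 3, 3, 3, 3, 3]

path = [1, 3, 3, 3, 3, 3]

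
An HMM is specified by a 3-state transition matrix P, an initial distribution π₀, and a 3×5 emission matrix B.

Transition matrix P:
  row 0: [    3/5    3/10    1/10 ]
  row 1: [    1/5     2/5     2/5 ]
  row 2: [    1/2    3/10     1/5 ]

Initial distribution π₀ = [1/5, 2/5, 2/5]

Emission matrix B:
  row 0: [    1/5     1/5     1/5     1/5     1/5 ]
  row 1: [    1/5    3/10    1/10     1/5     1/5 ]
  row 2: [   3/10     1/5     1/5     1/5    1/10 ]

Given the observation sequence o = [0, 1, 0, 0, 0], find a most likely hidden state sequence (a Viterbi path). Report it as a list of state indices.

t=0: δ = [4.000e-02, 8.000e-02, 1.200e-01]  (obs o_0=0)
t=1: δ = [1.200e-02, 1.080e-02, 6.400e-03]  ψ = [2, 2, 1]  (obs o_1=1)
t=2: δ = [1.440e-03, 8.640e-04, 1.296e-03]  ψ = [0, 1, 1]  (obs o_2=0)
t=3: δ = [1.728e-04, 8.640e-05, 1.037e-04]  ψ = [0, 0, 1]  (obs o_3=0)
t=4: δ = [2.074e-05, 1.037e-05, 1.037e-05]  ψ = [0, 0, 1]  (obs o_4=0)
backtrack: best end state = 0; path = [2, 0, 0, 0, 0]

path = [2, 0, 0, 0, 0]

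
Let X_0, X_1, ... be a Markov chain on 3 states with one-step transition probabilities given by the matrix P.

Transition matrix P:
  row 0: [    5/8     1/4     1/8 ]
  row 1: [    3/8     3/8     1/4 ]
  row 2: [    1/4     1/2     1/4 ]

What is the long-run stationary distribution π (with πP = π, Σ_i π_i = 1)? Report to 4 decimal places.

π = [0.4681, 0.3404, 0.1915]

Balance equations π_j = Σ_i π_i·P[i][j]:
  π_0 = 5/8·π_0 + 3/8·π_1 + 1/4·π_2
  π_1 = 1/4·π_0 + 3/8·π_1 + 1/2·π_2
  normalize: π_0 + π_1 + π_2 = 1
Solving the linear system gives exactly π = [22/47, 16/47, 9/47].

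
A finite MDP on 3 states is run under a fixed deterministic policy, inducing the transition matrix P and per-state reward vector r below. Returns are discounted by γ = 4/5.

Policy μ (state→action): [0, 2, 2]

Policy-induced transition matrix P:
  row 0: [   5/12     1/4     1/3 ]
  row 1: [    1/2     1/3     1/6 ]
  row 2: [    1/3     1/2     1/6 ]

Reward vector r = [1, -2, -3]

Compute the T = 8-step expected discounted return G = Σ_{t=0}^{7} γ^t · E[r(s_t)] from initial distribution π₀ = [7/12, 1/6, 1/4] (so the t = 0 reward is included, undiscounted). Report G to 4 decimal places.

G = -3.6035

t=0: π = [0.5833, 0.1667, 0.2500], E[r] = -0.5000, γ^t·E[r] = -0.500000, running G = -0.500000
t=1: π = [0.4097, 0.3264, 0.2639], E[r] = -1.0347, γ^t·E[r] = -0.827778, running G = -1.327778
t=2: π = [0.4219, 0.3432, 0.2350], E[r] = -0.9693, γ^t·E[r] = -0.620370, running G = -1.948148
t=3: π = [0.4257, 0.3373, 0.2370], E[r] = -0.9599, γ^t·E[r] = -0.491481, running G = -2.439630
t=4: π = [0.4250, 0.3374, 0.2376], E[r] = -0.9625, γ^t·E[r] = -0.394250, running G = -2.833880
t=5: π = [0.4250, 0.3375, 0.2375], E[r] = -0.9626, γ^t·E[r] = -0.315415, running G = -3.149295
t=6: π = [0.4250, 0.3375, 0.2375], E[r] = -0.9625, γ^t·E[r] = -0.252312, running G = -3.401606
t=7: π = [0.4250, 0.3375, 0.2375], E[r] = -0.9625, γ^t·E[r] = -0.201851, running G = -3.603457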